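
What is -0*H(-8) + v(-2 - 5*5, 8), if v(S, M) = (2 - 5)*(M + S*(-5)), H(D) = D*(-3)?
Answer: -429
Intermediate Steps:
H(D) = -3*D
v(S, M) = -3*M + 15*S (v(S, M) = -3*(M - 5*S) = -3*M + 15*S)
-0*H(-8) + v(-2 - 5*5, 8) = -0*(-3*(-8)) + (-3*8 + 15*(-2 - 5*5)) = -0*24 + (-24 + 15*(-2 - 25)) = -83*0 + (-24 + 15*(-27)) = 0 + (-24 - 405) = 0 - 429 = -429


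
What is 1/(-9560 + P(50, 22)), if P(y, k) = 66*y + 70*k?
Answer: -1/4720 ≈ -0.00021186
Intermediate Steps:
1/(-9560 + P(50, 22)) = 1/(-9560 + (66*50 + 70*22)) = 1/(-9560 + (3300 + 1540)) = 1/(-9560 + 4840) = 1/(-4720) = -1/4720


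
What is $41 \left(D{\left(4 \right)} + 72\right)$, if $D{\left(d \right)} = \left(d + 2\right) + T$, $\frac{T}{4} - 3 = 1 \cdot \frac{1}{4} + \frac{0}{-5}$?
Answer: $3731$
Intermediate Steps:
$T = 13$ ($T = 12 + 4 \left(1 \cdot \frac{1}{4} + \frac{0}{-5}\right) = 12 + 4 \left(1 \cdot \frac{1}{4} + 0 \left(- \frac{1}{5}\right)\right) = 12 + 4 \left(\frac{1}{4} + 0\right) = 12 + 4 \cdot \frac{1}{4} = 12 + 1 = 13$)
$D{\left(d \right)} = 15 + d$ ($D{\left(d \right)} = \left(d + 2\right) + 13 = \left(2 + d\right) + 13 = 15 + d$)
$41 \left(D{\left(4 \right)} + 72\right) = 41 \left(\left(15 + 4\right) + 72\right) = 41 \left(19 + 72\right) = 41 \cdot 91 = 3731$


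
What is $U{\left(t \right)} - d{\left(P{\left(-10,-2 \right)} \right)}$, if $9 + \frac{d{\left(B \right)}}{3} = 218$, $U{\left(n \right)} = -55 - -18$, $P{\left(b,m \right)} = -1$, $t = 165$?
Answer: $-664$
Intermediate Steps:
$U{\left(n \right)} = -37$ ($U{\left(n \right)} = -55 + 18 = -37$)
$d{\left(B \right)} = 627$ ($d{\left(B \right)} = -27 + 3 \cdot 218 = -27 + 654 = 627$)
$U{\left(t \right)} - d{\left(P{\left(-10,-2 \right)} \right)} = -37 - 627 = -664$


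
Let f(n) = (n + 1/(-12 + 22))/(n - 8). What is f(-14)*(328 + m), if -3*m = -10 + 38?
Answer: 33221/165 ≈ 201.34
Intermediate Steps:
m = -28/3 (m = -(-10 + 38)/3 = -1/3*28 = -28/3 ≈ -9.3333)
f(n) = (1/10 + n)/(-8 + n) (f(n) = (n + 1/10)/(-8 + n) = (1/10 + n)/(-8 + n))
f(-14)*(328 + m) = ((1/10 - 14)/(-8 - 14))*(328 - 28/3) = (-139/10/(-22))*(956/3) = -1/22*(-139/10)*(956/3) = (139/220)*(956/3) = 33221/165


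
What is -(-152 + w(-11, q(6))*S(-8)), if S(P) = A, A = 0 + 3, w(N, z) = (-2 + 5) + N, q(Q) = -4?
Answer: 176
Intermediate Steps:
w(N, z) = 3 + N
A = 3
S(P) = 3
-(-152 + w(-11, q(6))*S(-8)) = -(-152 + (3 - 11)*3) = -(-152 - 8*3) = -(-152 - 24) = -1*(-176) = 176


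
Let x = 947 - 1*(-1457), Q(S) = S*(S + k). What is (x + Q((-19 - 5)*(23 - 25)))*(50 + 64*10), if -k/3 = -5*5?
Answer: 5732520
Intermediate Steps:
k = 75 (k = -(-15)*5 = -3*(-25) = 75)
Q(S) = S*(75 + S) (Q(S) = S*(S + 75) = S*(75 + S))
x = 2404 (x = 947 + 1457 = 2404)
(x + Q((-19 - 5)*(23 - 25)))*(50 + 64*10) = (2404 + ((-19 - 5)*(23 - 25))*(75 + (-19 - 5)*(23 - 25)))*(50 + 64*10) = (2404 + (-24*(-2))*(75 - 24*(-2)))*(50 + 640) = (2404 + 48*(75 + 48))*690 = (2404 + 48*123)*690 = (2404 + 5904)*690 = 8308*690 = 5732520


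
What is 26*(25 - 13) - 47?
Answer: 265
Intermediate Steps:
26*(25 - 13) - 47 = 26*12 - 47 = 312 - 47 = 265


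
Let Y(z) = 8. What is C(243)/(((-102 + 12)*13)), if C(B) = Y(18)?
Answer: -4/585 ≈ -0.0068376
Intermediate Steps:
C(B) = 8
C(243)/(((-102 + 12)*13)) = 8/(((-102 + 12)*13)) = 8/((-90*13)) = 8/(-1170) = 8*(-1/1170) = -4/585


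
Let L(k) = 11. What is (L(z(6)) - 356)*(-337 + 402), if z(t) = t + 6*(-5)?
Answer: -22425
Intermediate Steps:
z(t) = -30 + t (z(t) = t - 30 = -30 + t)
(L(z(6)) - 356)*(-337 + 402) = (11 - 356)*(-337 + 402) = -345*65 = -22425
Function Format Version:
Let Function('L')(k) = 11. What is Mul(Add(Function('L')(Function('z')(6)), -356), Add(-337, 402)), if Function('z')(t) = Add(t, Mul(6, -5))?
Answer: -22425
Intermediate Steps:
Function('z')(t) = Add(-30, t) (Function('z')(t) = Add(t, -30) = Add(-30, t))
Mul(Add(Function('L')(Function('z')(6)), -356), Add(-337, 402)) = Mul(Add(11, -356), Add(-337, 402)) = Mul(-345, 65) = -22425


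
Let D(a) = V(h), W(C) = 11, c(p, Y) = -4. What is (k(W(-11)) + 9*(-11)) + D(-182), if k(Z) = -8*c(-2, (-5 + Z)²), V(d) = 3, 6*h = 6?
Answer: -64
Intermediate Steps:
h = 1 (h = (⅙)*6 = 1)
D(a) = 3
k(Z) = 32 (k(Z) = -8*(-4) = 32)
(k(W(-11)) + 9*(-11)) + D(-182) = (32 + 9*(-11)) + 3 = (32 - 99) + 3 = -67 + 3 = -64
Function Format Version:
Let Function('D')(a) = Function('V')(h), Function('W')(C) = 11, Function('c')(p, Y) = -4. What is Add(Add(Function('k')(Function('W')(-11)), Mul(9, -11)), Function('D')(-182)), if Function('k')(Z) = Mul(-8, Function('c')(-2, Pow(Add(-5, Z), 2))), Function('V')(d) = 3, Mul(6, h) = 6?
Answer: -64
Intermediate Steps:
h = 1 (h = Mul(Rational(1, 6), 6) = 1)
Function('D')(a) = 3
Function('k')(Z) = 32 (Function('k')(Z) = Mul(-8, -4) = 32)
Add(Add(Function('k')(Function('W')(-11)), Mul(9, -11)), Function('D')(-182)) = Add(Add(32, Mul(9, -11)), 3) = Add(Add(32, -99), 3) = Add(-67, 3) = -64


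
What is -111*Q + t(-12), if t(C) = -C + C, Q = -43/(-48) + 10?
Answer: -19351/16 ≈ -1209.4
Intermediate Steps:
Q = 523/48 (Q = -43*(-1/48) + 10 = 43/48 + 10 = 523/48 ≈ 10.896)
t(C) = 0
-111*Q + t(-12) = -111*523/48 + 0 = -19351/16 + 0 = -19351/16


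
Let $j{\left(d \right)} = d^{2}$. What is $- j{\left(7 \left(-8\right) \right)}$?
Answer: $-3136$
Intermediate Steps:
$- j{\left(7 \left(-8\right) \right)} = - \left(7 \left(-8\right)\right)^{2} = - \left(-56\right)^{2} = \left(-1\right) 3136 = -3136$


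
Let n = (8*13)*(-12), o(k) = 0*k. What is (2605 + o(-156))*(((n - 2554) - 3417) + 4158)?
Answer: -7973905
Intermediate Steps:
o(k) = 0
n = -1248 (n = 104*(-12) = -1248)
(2605 + o(-156))*(((n - 2554) - 3417) + 4158) = (2605 + 0)*(((-1248 - 2554) - 3417) + 4158) = 2605*((-3802 - 3417) + 4158) = 2605*(-7219 + 4158) = 2605*(-3061) = -7973905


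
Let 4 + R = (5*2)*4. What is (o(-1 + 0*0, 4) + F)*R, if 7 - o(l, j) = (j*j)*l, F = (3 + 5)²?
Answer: 3132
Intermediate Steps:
F = 64 (F = 8² = 64)
o(l, j) = 7 - l*j² (o(l, j) = 7 - j*j*l = 7 - j²*l = 7 - l*j²)
R = 36 (R = -4 + (5*2)*4 = -4 + 10*4 = -4 + 40 = 36)
(o(-1 + 0*0, 4) + F)*R = ((7 - 1*(-1 + 0*0)*4²) + 64)*36 = ((7 - 1*(-1 + 0)*16) + 64)*36 = ((7 - 1*(-1)*16) + 64)*36 = ((7 + 16) + 64)*36 = (23 + 64)*36 = 87*36 = 3132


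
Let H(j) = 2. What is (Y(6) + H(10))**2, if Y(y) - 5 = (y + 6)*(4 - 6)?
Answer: 289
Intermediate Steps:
Y(y) = -7 - 2*y (Y(y) = 5 + (y + 6)*(4 - 6) = 5 + (6 + y)*(-2) = 5 + (-12 - 2*y) = -7 - 2*y)
(Y(6) + H(10))**2 = ((-7 - 2*6) + 2)**2 = ((-7 - 12) + 2)**2 = (-19 + 2)**2 = (-17)**2 = 289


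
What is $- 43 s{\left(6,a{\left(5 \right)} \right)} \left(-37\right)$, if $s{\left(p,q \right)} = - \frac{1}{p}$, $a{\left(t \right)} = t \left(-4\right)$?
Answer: $- \frac{1591}{6} \approx -265.17$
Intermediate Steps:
$a{\left(t \right)} = - 4 t$
$- 43 s{\left(6,a{\left(5 \right)} \right)} \left(-37\right) = - 43 \left(- \frac{1}{6}\right) \left(-37\right) = - 43 \left(\left(-1\right) \frac{1}{6}\right) \left(-37\right) = \left(-43\right) \left(- \frac{1}{6}\right) \left(-37\right) = \frac{43}{6} \left(-37\right) = - \frac{1591}{6}$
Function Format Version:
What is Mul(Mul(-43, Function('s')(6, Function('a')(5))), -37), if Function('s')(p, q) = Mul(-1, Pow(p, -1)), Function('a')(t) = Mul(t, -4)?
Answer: Rational(-1591, 6) ≈ -265.17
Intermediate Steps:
Function('a')(t) = Mul(-4, t)
Mul(Mul(-43, Function('s')(6, Function('a')(5))), -37) = Mul(Mul(-43, Mul(-1, Pow(6, -1))), -37) = Mul(Mul(-43, Mul(-1, Rational(1, 6))), -37) = Mul(Mul(-43, Rational(-1, 6)), -37) = Mul(Rational(43, 6), -37) = Rational(-1591, 6)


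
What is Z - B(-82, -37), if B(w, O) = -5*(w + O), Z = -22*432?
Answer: -10099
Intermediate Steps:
Z = -9504
B(w, O) = -5*O - 5*w (B(w, O) = -5*(O + w) = -5*O - 5*w)
Z - B(-82, -37) = -9504 - (-5*(-37) - 5*(-82)) = -9504 - (185 + 410) = -9504 - 1*595 = -9504 - 595 = -10099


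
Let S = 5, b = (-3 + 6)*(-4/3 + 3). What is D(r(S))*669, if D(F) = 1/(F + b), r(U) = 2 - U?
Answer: 669/2 ≈ 334.50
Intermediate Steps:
b = 5 (b = 3*(-4*⅓ + 3) = 3*(-4/3 + 3) = 3*(5/3) = 5)
D(F) = 1/(5 + F) (D(F) = 1/(F + 5) = 1/(5 + F))
D(r(S))*669 = 669/(5 + (2 - 1*5)) = 669/(5 + (2 - 5)) = 669/(5 - 3) = 669/2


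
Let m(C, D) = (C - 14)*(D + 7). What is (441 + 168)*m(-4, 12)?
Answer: -208278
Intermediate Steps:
m(C, D) = (-14 + C)*(7 + D)
(441 + 168)*m(-4, 12) = (441 + 168)*(-98 - 14*12 + 7*(-4) - 4*12) = 609*(-98 - 168 - 28 - 48) = 609*(-342) = -208278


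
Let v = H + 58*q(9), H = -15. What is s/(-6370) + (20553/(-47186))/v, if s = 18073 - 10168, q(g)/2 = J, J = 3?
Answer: -2072361625/1668190251 ≈ -1.2423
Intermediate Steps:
q(g) = 6 (q(g) = 2*3 = 6)
s = 7905
v = 333 (v = -15 + 58*6 = -15 + 348 = 333)
s/(-6370) + (20553/(-47186))/v = 7905/(-6370) + (20553/(-47186))/333 = 7905*(-1/6370) + (20553*(-1/47186))*(1/333) = -1581/1274 - 20553/47186*1/333 = -1581/1274 - 6851/5237646 = -2072361625/1668190251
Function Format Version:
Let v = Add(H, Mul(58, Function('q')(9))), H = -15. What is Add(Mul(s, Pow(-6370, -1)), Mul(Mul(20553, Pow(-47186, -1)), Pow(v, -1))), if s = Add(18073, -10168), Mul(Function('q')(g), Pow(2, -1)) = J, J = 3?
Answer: Rational(-2072361625, 1668190251) ≈ -1.2423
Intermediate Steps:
Function('q')(g) = 6 (Function('q')(g) = Mul(2, 3) = 6)
s = 7905
v = 333 (v = Add(-15, Mul(58, 6)) = Add(-15, 348) = 333)
Add(Mul(s, Pow(-6370, -1)), Mul(Mul(20553, Pow(-47186, -1)), Pow(v, -1))) = Add(Mul(7905, Pow(-6370, -1)), Mul(Mul(20553, Pow(-47186, -1)), Pow(333, -1))) = Add(Mul(7905, Rational(-1, 6370)), Mul(Mul(20553, Rational(-1, 47186)), Rational(1, 333))) = Add(Rational(-1581, 1274), Mul(Rational(-20553, 47186), Rational(1, 333))) = Add(Rational(-1581, 1274), Rational(-6851, 5237646)) = Rational(-2072361625, 1668190251)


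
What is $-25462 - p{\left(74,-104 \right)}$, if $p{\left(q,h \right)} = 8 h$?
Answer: $-24630$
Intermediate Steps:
$-25462 - p{\left(74,-104 \right)} = -25462 - 8 \left(-104\right) = -25462 - -832 = -25462 + 832 = -24630$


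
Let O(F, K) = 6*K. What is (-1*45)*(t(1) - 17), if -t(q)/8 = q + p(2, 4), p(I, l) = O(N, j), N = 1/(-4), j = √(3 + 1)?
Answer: 5445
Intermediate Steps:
j = 2 (j = √4 = 2)
N = -¼ ≈ -0.25000
p(I, l) = 12 (p(I, l) = 6*2 = 12)
t(q) = -96 - 8*q (t(q) = -8*(q + 12) = -8*(12 + q) = -96 - 8*q)
(-1*45)*(t(1) - 17) = (-1*45)*((-96 - 8*1) - 17) = -45*((-96 - 8) - 17) = -45*(-104 - 17) = -45*(-121) = 5445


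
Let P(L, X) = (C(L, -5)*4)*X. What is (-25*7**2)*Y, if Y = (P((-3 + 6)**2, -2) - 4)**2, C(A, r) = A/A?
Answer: -176400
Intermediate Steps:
C(A, r) = 1
P(L, X) = 4*X (P(L, X) = (1*4)*X = 4*X)
Y = 144 (Y = (4*(-2) - 4)**2 = (-8 - 4)**2 = (-12)**2 = 144)
(-25*7**2)*Y = -25*7**2*144 = -25*49*144 = -1225*144 = -176400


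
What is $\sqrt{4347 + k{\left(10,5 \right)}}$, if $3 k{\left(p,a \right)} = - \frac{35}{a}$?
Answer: $\frac{7 \sqrt{798}}{3} \approx 65.914$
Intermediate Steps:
$k{\left(p,a \right)} = - \frac{35}{3 a}$ ($k{\left(p,a \right)} = \frac{\left(-35\right) \frac{1}{a}}{3} = - \frac{35}{3 a}$)
$\sqrt{4347 + k{\left(10,5 \right)}} = \sqrt{4347 - \frac{35}{3 \cdot 5}} = \sqrt{4347 - \frac{7}{3}} = \sqrt{\frac{13034}{3}} = \frac{7 \sqrt{798}}{3}$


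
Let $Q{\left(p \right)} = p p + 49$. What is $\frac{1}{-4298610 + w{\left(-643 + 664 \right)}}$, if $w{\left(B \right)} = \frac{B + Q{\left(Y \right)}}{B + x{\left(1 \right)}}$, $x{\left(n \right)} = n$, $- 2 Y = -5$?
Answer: $- \frac{88}{378277375} \approx -2.3263 \cdot 10^{-7}$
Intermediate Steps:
$Y = \frac{5}{2}$ ($Y = \left(- \frac{1}{2}\right) \left(-5\right) = \frac{5}{2} \approx 2.5$)
$Q{\left(p \right)} = 49 + p^{2}$ ($Q{\left(p \right)} = p^{2} + 49 = 49 + p^{2}$)
$w{\left(B \right)} = \frac{\frac{221}{4} + B}{1 + B}$ ($w{\left(B \right)} = \frac{B + \left(49 + \left(\frac{5}{2}\right)^{2}\right)}{B + 1} = \frac{B + \left(49 + \frac{25}{4}\right)}{1 + B} = \frac{B + \frac{221}{4}}{1 + B} = \frac{\frac{221}{4} + B}{1 + B}$)
$\frac{1}{-4298610 + w{\left(-643 + 664 \right)}} = \frac{1}{-4298610 + \frac{\frac{221}{4} + \left(-643 + 664\right)}{1 + \left(-643 + 664\right)}} = \frac{1}{-4298610 + \frac{\frac{221}{4} + 21}{1 + 21}} = \frac{1}{-4298610 + \frac{1}{22} \cdot \frac{305}{4}} = \frac{1}{-4298610 + \frac{305}{88}} = \frac{1}{- \frac{378277375}{88}} = - \frac{88}{378277375}$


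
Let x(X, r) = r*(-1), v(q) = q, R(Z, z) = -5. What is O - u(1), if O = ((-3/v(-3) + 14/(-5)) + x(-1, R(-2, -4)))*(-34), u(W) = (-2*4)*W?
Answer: -504/5 ≈ -100.80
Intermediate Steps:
u(W) = -8*W
x(X, r) = -r
O = -544/5 (O = ((-3/(-3) + 14/(-5)) - 1*(-5))*(-34) = ((-3*(-⅓) + 14*(-⅕)) + 5)*(-34) = ((1 - 14/5) + 5)*(-34) = (-9/5 + 5)*(-34) = (16/5)*(-34) = -544/5 ≈ -108.80)
O - u(1) = -544/5 - (-8) = -544/5 - 1*(-8) = -544/5 + 8 = -504/5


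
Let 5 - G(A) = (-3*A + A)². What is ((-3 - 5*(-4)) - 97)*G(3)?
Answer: 2480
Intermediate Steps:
G(A) = 5 - 4*A² (G(A) = 5 - (-3*A + A)² = 5 - (-2*A)² = 5 - 4*A²)
((-3 - 5*(-4)) - 97)*G(3) = ((-3 - 5*(-4)) - 97)*(5 - 4*3²) = ((-3 + 20) - 97)*(5 - 4*9) = (17 - 97)*(5 - 36) = -80*(-31) = 2480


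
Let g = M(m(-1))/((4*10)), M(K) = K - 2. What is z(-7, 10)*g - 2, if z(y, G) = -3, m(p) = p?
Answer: -71/40 ≈ -1.7750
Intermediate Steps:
M(K) = -2 + K
g = -3/40 (g = (-2 - 1)/((4*10)) = -3/40 ≈ -0.075000)
z(-7, 10)*g - 2 = -3*(-3/40) - 2 = 9/40 - 2 = -71/40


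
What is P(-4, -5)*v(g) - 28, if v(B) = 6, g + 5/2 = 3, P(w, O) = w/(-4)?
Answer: -22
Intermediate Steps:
P(w, O) = -w/4 (P(w, O) = w*(-¼) = -w/4)
g = ½ (g = -5/2 + 3 = ½ ≈ 0.50000)
P(-4, -5)*v(g) - 28 = -¼*(-4)*6 - 28 = 1*6 - 28 = 6 - 28 = -22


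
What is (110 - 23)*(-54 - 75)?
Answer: -11223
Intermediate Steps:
(110 - 23)*(-54 - 75) = 87*(-129) = -11223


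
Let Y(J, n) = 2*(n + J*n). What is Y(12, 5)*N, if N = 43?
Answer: 5590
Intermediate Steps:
Y(J, n) = 2*n + 2*J*n
Y(12, 5)*N = (2*5*(1 + 12))*43 = (2*5*13)*43 = 130*43 = 5590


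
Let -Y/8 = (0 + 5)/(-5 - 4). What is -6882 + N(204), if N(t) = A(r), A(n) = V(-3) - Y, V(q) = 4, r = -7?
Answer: -61942/9 ≈ -6882.4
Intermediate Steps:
Y = 40/9 (Y = -8*(0 + 5)/(-5 - 4) = -40/(-9) = -40*(-1)/9 = -8*(-5/9) = 40/9 ≈ 4.4444)
A(n) = -4/9 (A(n) = 4 - 1*40/9 = 4 - 40/9 = -4/9)
N(t) = -4/9
-6882 + N(204) = -6882 - 4/9 = -61942/9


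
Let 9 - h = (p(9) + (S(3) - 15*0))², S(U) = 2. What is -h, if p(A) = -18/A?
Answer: -9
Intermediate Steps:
h = 9 (h = 9 - (-18/9 + (2 - 15*0))² = 9 - (-18*⅑ + (2 + 0))² = 9 - (-2 + 2)² = 9 - 1*0² = 9 - 1*0 = 9 + 0 = 9)
-h = -1*9 = -9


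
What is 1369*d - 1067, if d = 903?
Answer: 1235140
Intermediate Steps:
1369*d - 1067 = 1369*903 - 1067 = 1236207 - 1067 = 1235140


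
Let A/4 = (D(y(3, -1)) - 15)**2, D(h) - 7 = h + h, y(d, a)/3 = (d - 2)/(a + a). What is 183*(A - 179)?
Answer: 55815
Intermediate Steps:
y(d, a) = 3*(-2 + d)/(2*a) (y(d, a) = 3*((d - 2)/(a + a)) = 3*((-2 + d)/((2*a))) = 3*((-2 + d)*(1/(2*a))) = 3*((-2 + d)/(2*a)) = 3*(-2 + d)/(2*a))
D(h) = 7 + 2*h (D(h) = 7 + (h + h) = 7 + 2*h)
A = 484 (A = 4*((7 + 2*((3/2)*(-2 + 3)/(-1))) - 15)**2 = 4*((7 + 2*((3/2)*(-1)*1)) - 15)**2 = 4*((7 + 2*(-3/2)) - 15)**2 = 4*((7 - 3) - 15)**2 = 4*(4 - 15)**2 = 4*(-11)**2 = 4*121 = 484)
183*(A - 179) = 183*(484 - 179) = 183*305 = 55815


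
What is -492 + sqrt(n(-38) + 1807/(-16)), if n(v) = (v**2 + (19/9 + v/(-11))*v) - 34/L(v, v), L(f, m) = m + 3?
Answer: -492 + sqrt(23917232185)/4620 ≈ -458.53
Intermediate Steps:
L(f, m) = 3 + m
n(v) = v**2 - 34/(3 + v) + v*(19/9 - v/11) (n(v) = (v**2 + (19/9 + v/(-11))*v) - 34/(3 + v) = (v**2 + (19*(1/9) + v*(-1/11))*v) - 34/(3 + v) = (v**2 + (19/9 - v/11)*v) - 34/(3 + v) = (v**2 + v*(19/9 - v/11)) - 34/(3 + v) = v**2 - 34/(3 + v) + v*(19/9 - v/11))
-492 + sqrt(n(-38) + 1807/(-16)) = -492 + sqrt((-3366 - 38*(3 - 38)*(209 + 90*(-38)))/(99*(3 - 38)) + 1807/(-16)) = -492 + sqrt((1/99)*(-3366 - 38*(-35)*(209 - 3420))/(-35) + 1807*(-1/16)) = -492 + sqrt((1/99)*(-1/35)*(-3366 - 38*(-35)*(-3211)) - 1807/16) = -492 + sqrt((1/99)*(-1/35)*(-3366 - 4270630) - 1807/16) = -492 + sqrt((1/99)*(-1/35)*(-4273996) - 1807/16) = -492 + sqrt(4273996/3465 - 1807/16) = -492 + sqrt(62122681/55440) = -492 + sqrt(23917232185)/4620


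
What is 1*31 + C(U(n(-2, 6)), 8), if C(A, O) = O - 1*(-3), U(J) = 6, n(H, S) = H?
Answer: 42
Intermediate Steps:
C(A, O) = 3 + O (C(A, O) = O + 3 = 3 + O)
1*31 + C(U(n(-2, 6)), 8) = 1*31 + (3 + 8) = 31 + 11 = 42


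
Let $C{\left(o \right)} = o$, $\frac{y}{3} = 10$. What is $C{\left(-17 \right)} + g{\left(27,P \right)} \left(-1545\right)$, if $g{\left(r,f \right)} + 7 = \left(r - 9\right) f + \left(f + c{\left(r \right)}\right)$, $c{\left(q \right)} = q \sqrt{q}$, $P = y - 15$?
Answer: $-429527 - 125145 \sqrt{3} \approx -6.4628 \cdot 10^{5}$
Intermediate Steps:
$y = 30$ ($y = 3 \cdot 10 = 30$)
$P = 15$ ($P = 30 - 15 = 15$)
$c{\left(q \right)} = q^{\frac{3}{2}}$
$g{\left(r,f \right)} = -7 + f + r^{\frac{3}{2}} + f \left(-9 + r\right)$ ($g{\left(r,f \right)} = -7 + \left(\left(r - 9\right) f + \left(f + r^{\frac{3}{2}}\right)\right) = -7 + \left(\left(-9 + r\right) f + \left(f + r^{\frac{3}{2}}\right)\right) = -7 + \left(f \left(-9 + r\right) + \left(f + r^{\frac{3}{2}}\right)\right) = -7 + \left(f + r^{\frac{3}{2}} + f \left(-9 + r\right)\right) = -7 + f + r^{\frac{3}{2}} + f \left(-9 + r\right)$)
$C{\left(-17 \right)} + g{\left(27,P \right)} \left(-1545\right) = -17 + \left(-7 + 27^{\frac{3}{2}} - 120 + 15 \cdot 27\right) \left(-1545\right) = -17 + \left(-7 + 81 \sqrt{3} - 120 + 405\right) \left(-1545\right) = -17 + \left(278 + 81 \sqrt{3}\right) \left(-1545\right) = -17 - \left(429510 + 125145 \sqrt{3}\right) = -429527 - 125145 \sqrt{3}$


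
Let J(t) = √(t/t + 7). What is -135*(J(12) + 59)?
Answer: -7965 - 270*√2 ≈ -8346.8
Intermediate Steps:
J(t) = 2*√2 (J(t) = √(1 + 7) = √8 = 2*√2)
-135*(J(12) + 59) = -135*(2*√2 + 59) = -135*(59 + 2*√2) = -7965 - 270*√2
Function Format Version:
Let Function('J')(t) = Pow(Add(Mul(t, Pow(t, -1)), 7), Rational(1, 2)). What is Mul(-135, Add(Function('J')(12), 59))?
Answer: Add(-7965, Mul(-270, Pow(2, Rational(1, 2)))) ≈ -8346.8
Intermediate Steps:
Function('J')(t) = Mul(2, Pow(2, Rational(1, 2))) (Function('J')(t) = Pow(Add(1, 7), Rational(1, 2)) = Pow(8, Rational(1, 2)) = Mul(2, Pow(2, Rational(1, 2))))
Mul(-135, Add(Function('J')(12), 59)) = Mul(-135, Add(Mul(2, Pow(2, Rational(1, 2))), 59)) = Mul(-135, Add(59, Mul(2, Pow(2, Rational(1, 2))))) = Add(-7965, Mul(-270, Pow(2, Rational(1, 2))))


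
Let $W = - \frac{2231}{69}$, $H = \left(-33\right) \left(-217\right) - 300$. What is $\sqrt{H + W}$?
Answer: $\frac{\sqrt{61458}}{3} \approx 82.636$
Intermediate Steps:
$H = 6861$ ($H = 7161 - 300 = 6861$)
$W = - \frac{97}{3}$ ($W = \left(-2231\right) \frac{1}{69} = - \frac{97}{3} \approx -32.333$)
$\sqrt{H + W} = \sqrt{6861 - \frac{97}{3}} = \sqrt{\frac{20486}{3}} = \frac{\sqrt{61458}}{3}$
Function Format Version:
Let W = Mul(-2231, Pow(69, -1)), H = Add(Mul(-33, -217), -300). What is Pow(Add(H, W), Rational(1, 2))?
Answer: Mul(Rational(1, 3), Pow(61458, Rational(1, 2))) ≈ 82.636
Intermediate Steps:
H = 6861 (H = Add(7161, -300) = 6861)
W = Rational(-97, 3) (W = Mul(-2231, Rational(1, 69)) = Rational(-97, 3) ≈ -32.333)
Pow(Add(H, W), Rational(1, 2)) = Pow(Add(6861, Rational(-97, 3)), Rational(1, 2)) = Pow(Rational(20486, 3), Rational(1, 2)) = Mul(Rational(1, 3), Pow(61458, Rational(1, 2)))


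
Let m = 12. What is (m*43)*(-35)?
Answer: -18060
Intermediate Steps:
(m*43)*(-35) = (12*43)*(-35) = 516*(-35) = -18060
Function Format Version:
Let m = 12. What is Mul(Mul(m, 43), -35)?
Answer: -18060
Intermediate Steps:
Mul(Mul(m, 43), -35) = Mul(Mul(12, 43), -35) = Mul(516, -35) = -18060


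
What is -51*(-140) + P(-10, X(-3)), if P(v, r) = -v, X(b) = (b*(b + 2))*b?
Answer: 7150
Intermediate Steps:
X(b) = b**2*(2 + b) (X(b) = (b*(2 + b))*b = b**2*(2 + b))
-51*(-140) + P(-10, X(-3)) = -51*(-140) - 1*(-10) = 7140 + 10 = 7150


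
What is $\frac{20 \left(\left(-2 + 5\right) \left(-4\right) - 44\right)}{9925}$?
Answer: $- \frac{224}{1985} \approx -0.11285$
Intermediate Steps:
$\frac{20 \left(\left(-2 + 5\right) \left(-4\right) - 44\right)}{9925} = 20 \left(3 \left(-4\right) - 44\right) \frac{1}{9925} = 20 \left(-12 - 44\right) \frac{1}{9925} = 20 \left(-56\right) \frac{1}{9925} = \left(-1120\right) \frac{1}{9925} = - \frac{224}{1985}$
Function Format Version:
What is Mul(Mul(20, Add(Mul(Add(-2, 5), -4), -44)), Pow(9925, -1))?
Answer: Rational(-224, 1985) ≈ -0.11285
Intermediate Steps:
Mul(Mul(20, Add(Mul(Add(-2, 5), -4), -44)), Pow(9925, -1)) = Mul(Mul(20, Add(Mul(3, -4), -44)), Rational(1, 9925)) = Mul(Mul(20, Add(-12, -44)), Rational(1, 9925)) = Mul(Mul(20, -56), Rational(1, 9925)) = Mul(-1120, Rational(1, 9925)) = Rational(-224, 1985)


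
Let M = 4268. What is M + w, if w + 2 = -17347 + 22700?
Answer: 9619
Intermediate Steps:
w = 5351 (w = -2 + (-17347 + 22700) = -2 + 5353 = 5351)
M + w = 4268 + 5351 = 9619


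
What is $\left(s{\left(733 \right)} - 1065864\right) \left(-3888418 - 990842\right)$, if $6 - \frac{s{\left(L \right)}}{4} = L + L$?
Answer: $5229122459040$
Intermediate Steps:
$s{\left(L \right)} = 24 - 8 L$ ($s{\left(L \right)} = 24 - 4 \left(L + L\right) = 24 - 4 \cdot 2 L = 24 - 8 L$)
$\left(s{\left(733 \right)} - 1065864\right) \left(-3888418 - 990842\right) = \left(\left(24 - 5864\right) - 1065864\right) \left(-3888418 - 990842\right) = \left(\left(24 - 5864\right) - 1065864\right) \left(-4879260\right) = \left(-5840 - 1065864\right) \left(-4879260\right) = \left(-1071704\right) \left(-4879260\right) = 5229122459040$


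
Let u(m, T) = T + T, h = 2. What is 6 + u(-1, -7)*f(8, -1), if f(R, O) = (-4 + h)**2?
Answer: -50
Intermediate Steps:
u(m, T) = 2*T
f(R, O) = 4 (f(R, O) = (-4 + 2)**2 = (-2)**2 = 4)
6 + u(-1, -7)*f(8, -1) = 6 + (2*(-7))*4 = 6 - 14*4 = 6 - 56 = -50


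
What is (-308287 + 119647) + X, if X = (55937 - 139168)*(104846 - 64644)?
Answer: -3346241302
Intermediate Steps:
X = -3346052662 (X = -83231*40202 = -3346052662)
(-308287 + 119647) + X = (-308287 + 119647) - 3346052662 = -188640 - 3346052662 = -3346241302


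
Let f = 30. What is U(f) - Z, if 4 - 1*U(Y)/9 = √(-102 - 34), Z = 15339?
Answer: -15303 - 18*I*√34 ≈ -15303.0 - 104.96*I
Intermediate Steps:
U(Y) = 36 - 18*I*√34 (U(Y) = 36 - 9*√(-102 - 34) = 36 - 18*I*√34)
U(f) - Z = (36 - 18*I*√34) - 1*15339 = (36 - 18*I*√34) - 15339 = -15303 - 18*I*√34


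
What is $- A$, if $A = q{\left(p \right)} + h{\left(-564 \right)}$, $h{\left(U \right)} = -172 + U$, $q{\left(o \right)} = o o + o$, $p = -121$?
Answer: $-13784$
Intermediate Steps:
$q{\left(o \right)} = o + o^{2}$ ($q{\left(o \right)} = o^{2} + o = o + o^{2}$)
$A = 13784$ ($A = - 121 \left(1 - 121\right) - 736 = \left(-121\right) \left(-120\right) - 736 = 14520 - 736 = 13784$)
$- A = \left(-1\right) 13784 = -13784$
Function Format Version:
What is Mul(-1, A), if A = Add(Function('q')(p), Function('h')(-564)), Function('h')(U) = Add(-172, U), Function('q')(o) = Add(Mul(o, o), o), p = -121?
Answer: -13784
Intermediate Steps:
Function('q')(o) = Add(o, Pow(o, 2)) (Function('q')(o) = Add(Pow(o, 2), o) = Add(o, Pow(o, 2)))
A = 13784 (A = Add(Mul(-121, Add(1, -121)), Add(-172, -564)) = Add(Mul(-121, -120), -736) = Add(14520, -736) = 13784)
Mul(-1, A) = Mul(-1, 13784) = -13784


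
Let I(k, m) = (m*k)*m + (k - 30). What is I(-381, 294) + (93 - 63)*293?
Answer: -32923737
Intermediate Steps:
I(k, m) = -30 + k + k*m² (I(k, m) = (k*m)*m + (-30 + k) = k*m² + (-30 + k) = -30 + k + k*m²)
I(-381, 294) + (93 - 63)*293 = (-30 - 381 - 381*294²) + (93 - 63)*293 = (-30 - 381 - 381*86436) + 30*293 = (-30 - 381 - 32932116) + 8790 = -32932527 + 8790 = -32923737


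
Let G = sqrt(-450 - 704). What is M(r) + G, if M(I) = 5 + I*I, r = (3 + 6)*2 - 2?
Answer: 261 + I*sqrt(1154) ≈ 261.0 + 33.971*I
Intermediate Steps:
r = 16 (r = 9*2 - 2 = 18 - 2 = 16)
G = I*sqrt(1154) (G = sqrt(-1154) = I*sqrt(1154) ≈ 33.971*I)
M(I) = 5 + I**2
M(r) + G = (5 + 16**2) + I*sqrt(1154) = (5 + 256) + I*sqrt(1154) = 261 + I*sqrt(1154)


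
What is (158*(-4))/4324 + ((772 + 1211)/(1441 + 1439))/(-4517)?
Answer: -685853101/4687561920 ≈ -0.14631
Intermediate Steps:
(158*(-4))/4324 + ((772 + 1211)/(1441 + 1439))/(-4517) = -632*1/4324 + (1983/2880)*(-1/4517) = -158/1081 + (1983*(1/2880))*(-1/4517) = -158/1081 + (661/960)*(-1/4517) = -158/1081 - 661/4336320 = -685853101/4687561920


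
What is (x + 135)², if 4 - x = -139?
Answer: 77284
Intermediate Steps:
x = 143 (x = 4 - 1*(-139) = 4 + 139 = 143)
(x + 135)² = (143 + 135)² = 278² = 77284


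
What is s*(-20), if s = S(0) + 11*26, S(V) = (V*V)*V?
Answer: -5720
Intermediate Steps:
S(V) = V³ (S(V) = V²*V = V³)
s = 286 (s = 0³ + 11*26 = 0 + 286 = 286)
s*(-20) = 286*(-20) = -5720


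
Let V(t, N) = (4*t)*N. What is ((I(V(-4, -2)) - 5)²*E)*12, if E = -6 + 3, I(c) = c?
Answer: -26244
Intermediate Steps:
V(t, N) = 4*N*t
E = -3
((I(V(-4, -2)) - 5)²*E)*12 = ((4*(-2)*(-4) - 5)²*(-3))*12 = ((32 - 5)²*(-3))*12 = (27²*(-3))*12 = (729*(-3))*12 = -2187*12 = -26244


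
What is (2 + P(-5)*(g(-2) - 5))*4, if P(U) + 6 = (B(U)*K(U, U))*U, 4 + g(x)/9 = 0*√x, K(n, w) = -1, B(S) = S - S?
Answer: 992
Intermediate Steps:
B(S) = 0
g(x) = -36 (g(x) = -36 + 9*(0*√x) = -36 + 9*0 = -36 + 0 = -36)
P(U) = -6 (P(U) = -6 + (0*(-1))*U = -6 + 0*U = -6 + 0 = -6)
(2 + P(-5)*(g(-2) - 5))*4 = (2 - 6*(-36 - 5))*4 = (2 - 6*(-41))*4 = (2 + 246)*4 = 248*4 = 992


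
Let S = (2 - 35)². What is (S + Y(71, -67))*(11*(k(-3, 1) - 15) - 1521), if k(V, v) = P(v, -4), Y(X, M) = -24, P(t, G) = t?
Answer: -1783875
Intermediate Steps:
k(V, v) = v
S = 1089 (S = (-33)² = 1089)
(S + Y(71, -67))*(11*(k(-3, 1) - 15) - 1521) = (1089 - 24)*(11*(1 - 15) - 1521) = 1065*(11*(-14) - 1521) = 1065*(-154 - 1521) = 1065*(-1675) = -1783875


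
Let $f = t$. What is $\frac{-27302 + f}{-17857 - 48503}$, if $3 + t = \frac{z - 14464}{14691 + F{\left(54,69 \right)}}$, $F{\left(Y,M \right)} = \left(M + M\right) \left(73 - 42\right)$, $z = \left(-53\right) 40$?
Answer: $\frac{57551681}{139864760} \approx 0.41148$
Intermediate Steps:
$z = -2120$
$F{\left(Y,M \right)} = 62 M$ ($F{\left(Y,M \right)} = 2 M 31 = 62 M$)
$t = - \frac{24497}{6323}$ ($t = -3 + \frac{-2120 - 14464}{14691 + 62 \cdot 69} = -3 - \frac{16584}{14691 + 4278} = -3 - \frac{16584}{18969} = -3 - \frac{5528}{6323} = - \frac{24497}{6323} \approx -3.8743$)
$f = - \frac{24497}{6323} \approx -3.8743$
$\frac{-27302 + f}{-17857 - 48503} = \frac{-27302 - \frac{24497}{6323}}{-17857 - 48503} = - \frac{172655043}{6323 \left(-66360\right)} = \left(- \frac{172655043}{6323}\right) \left(- \frac{1}{66360}\right) = \frac{57551681}{139864760}$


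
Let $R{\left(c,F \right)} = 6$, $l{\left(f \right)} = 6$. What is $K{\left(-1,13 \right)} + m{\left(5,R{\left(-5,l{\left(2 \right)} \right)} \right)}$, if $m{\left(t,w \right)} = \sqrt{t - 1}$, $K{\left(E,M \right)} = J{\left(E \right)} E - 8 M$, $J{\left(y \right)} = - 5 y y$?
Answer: $-97$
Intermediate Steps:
$J{\left(y \right)} = - 5 y^{2}$
$K{\left(E,M \right)} = - 8 M - 5 E^{3}$ ($K{\left(E,M \right)} = - 5 E^{2} E - 8 M = - 5 E^{3} - 8 M = - 8 M - 5 E^{3}$)
$m{\left(t,w \right)} = \sqrt{-1 + t}$
$K{\left(-1,13 \right)} + m{\left(5,R{\left(-5,l{\left(2 \right)} \right)} \right)} = \left(\left(-8\right) 13 - 5 \left(-1\right)^{3}\right) + \sqrt{-1 + 5} = \left(-104 - -5\right) + \sqrt{4} = \left(-104 + 5\right) + 2 = -99 + 2 = -97$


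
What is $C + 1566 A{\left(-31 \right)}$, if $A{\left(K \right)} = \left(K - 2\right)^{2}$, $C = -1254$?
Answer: $1704120$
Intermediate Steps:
$A{\left(K \right)} = \left(-2 + K\right)^{2}$
$C + 1566 A{\left(-31 \right)} = -1254 + 1566 \left(-2 - 31\right)^{2} = -1254 + 1566 \left(-33\right)^{2} = -1254 + 1566 \cdot 1089 = -1254 + 1705374 = 1704120$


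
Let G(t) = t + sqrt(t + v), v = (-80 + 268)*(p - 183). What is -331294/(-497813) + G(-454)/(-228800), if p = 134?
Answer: 38013037151/56949807200 - 3*I*sqrt(1074)/228800 ≈ 0.66748 - 0.0004297*I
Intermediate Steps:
v = -9212 (v = (-80 + 268)*(134 - 183) = 188*(-49) = -9212)
G(t) = t + sqrt(-9212 + t) (G(t) = t + sqrt(t - 9212) = t + sqrt(-9212 + t))
-331294/(-497813) + G(-454)/(-228800) = -331294/(-497813) + (-454 + sqrt(-9212 - 454))/(-228800) = -331294*(-1/497813) + (-454 + sqrt(-9666))*(-1/228800) = 331294/497813 + (-454 + 3*I*sqrt(1074))*(-1/228800) = 331294/497813 + (227/114400 - 3*I*sqrt(1074)/228800) = 38013037151/56949807200 - 3*I*sqrt(1074)/228800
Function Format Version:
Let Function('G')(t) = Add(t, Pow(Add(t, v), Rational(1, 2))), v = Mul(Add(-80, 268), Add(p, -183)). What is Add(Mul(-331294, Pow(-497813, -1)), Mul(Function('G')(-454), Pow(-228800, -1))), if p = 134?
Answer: Add(Rational(38013037151, 56949807200), Mul(Rational(-3, 228800), I, Pow(1074, Rational(1, 2)))) ≈ Add(0.66748, Mul(-0.00042970, I))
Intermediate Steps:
v = -9212 (v = Mul(Add(-80, 268), Add(134, -183)) = Mul(188, -49) = -9212)
Function('G')(t) = Add(t, Pow(Add(-9212, t), Rational(1, 2))) (Function('G')(t) = Add(t, Pow(Add(t, -9212), Rational(1, 2))) = Add(t, Pow(Add(-9212, t), Rational(1, 2))))
Add(Mul(-331294, Pow(-497813, -1)), Mul(Function('G')(-454), Pow(-228800, -1))) = Add(Mul(-331294, Pow(-497813, -1)), Mul(Add(-454, Pow(Add(-9212, -454), Rational(1, 2))), Pow(-228800, -1))) = Add(Mul(-331294, Rational(-1, 497813)), Mul(Add(-454, Pow(-9666, Rational(1, 2))), Rational(-1, 228800))) = Add(Rational(331294, 497813), Mul(Add(-454, Mul(3, I, Pow(1074, Rational(1, 2)))), Rational(-1, 228800))) = Add(Rational(331294, 497813), Add(Rational(227, 114400), Mul(Rational(-3, 228800), I, Pow(1074, Rational(1, 2))))) = Add(Rational(38013037151, 56949807200), Mul(Rational(-3, 228800), I, Pow(1074, Rational(1, 2))))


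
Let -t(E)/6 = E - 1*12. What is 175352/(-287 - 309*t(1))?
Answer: -175352/20681 ≈ -8.4789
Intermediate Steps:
t(E) = 72 - 6*E (t(E) = -6*(E - 1*12) = -6*(E - 12) = -6*(-12 + E) = 72 - 6*E)
175352/(-287 - 309*t(1)) = 175352/(-287 - 309*(72 - 6*1)) = 175352/(-287 - 309*(72 - 6)) = 175352/(-287 - 309*66) = 175352/(-287 - 20394) = 175352/(-20681) = 175352*(-1/20681) = -175352/20681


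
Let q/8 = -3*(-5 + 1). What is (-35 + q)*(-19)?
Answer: -1159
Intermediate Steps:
q = 96 (q = 8*(-3*(-5 + 1)) = 8*(-3*(-4)) = 8*12 = 96)
(-35 + q)*(-19) = (-35 + 96)*(-19) = 61*(-19) = -1159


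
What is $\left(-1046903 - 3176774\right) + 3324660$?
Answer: $-899017$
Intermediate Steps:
$\left(-1046903 - 3176774\right) + 3324660 = -4223677 + 3324660 = -899017$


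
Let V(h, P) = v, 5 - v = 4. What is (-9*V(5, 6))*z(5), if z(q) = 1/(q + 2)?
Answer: -9/7 ≈ -1.2857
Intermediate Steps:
v = 1 (v = 5 - 1*4 = 5 - 4 = 1)
V(h, P) = 1
z(q) = 1/(2 + q)
(-9*V(5, 6))*z(5) = (-9*1)/(2 + 5) = -9/7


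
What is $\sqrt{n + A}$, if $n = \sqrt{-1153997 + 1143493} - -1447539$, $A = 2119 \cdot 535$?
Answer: $\sqrt{2581204 + 2 i \sqrt{2626}} \approx 1606.6 + 0.032 i$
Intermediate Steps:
$A = 1133665$
$n = 1447539 + 2 i \sqrt{2626}$ ($n = \sqrt{-10504} + 1447539 = 2 i \sqrt{2626} + 1447539 = 1447539 + 2 i \sqrt{2626} \approx 1.4475 \cdot 10^{6} + 102.49 i$)
$\sqrt{n + A} = \sqrt{\left(1447539 + 2 i \sqrt{2626}\right) + 1133665} = \sqrt{2581204 + 2 i \sqrt{2626}}$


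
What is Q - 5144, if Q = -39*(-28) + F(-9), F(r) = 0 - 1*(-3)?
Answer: -4049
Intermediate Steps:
F(r) = 3 (F(r) = 0 + 3 = 3)
Q = 1095 (Q = -39*(-28) + 3 = 1092 + 3 = 1095)
Q - 5144 = 1095 - 5144 = -4049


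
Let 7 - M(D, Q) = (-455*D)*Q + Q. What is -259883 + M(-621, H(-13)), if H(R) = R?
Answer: 3413352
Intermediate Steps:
M(D, Q) = 7 - Q + 455*D*Q (M(D, Q) = 7 - ((-455*D)*Q + Q) = 7 - (-455*D*Q + Q) = 7 - (Q - 455*D*Q) = 7 + (-Q + 455*D*Q) = 7 - Q + 455*D*Q)
-259883 + M(-621, H(-13)) = -259883 + (7 - 1*(-13) + 455*(-621)*(-13)) = -259883 + (7 + 13 + 3673215) = -259883 + 3673235 = 3413352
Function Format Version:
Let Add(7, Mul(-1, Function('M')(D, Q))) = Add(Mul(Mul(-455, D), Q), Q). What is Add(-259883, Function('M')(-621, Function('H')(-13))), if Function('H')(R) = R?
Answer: 3413352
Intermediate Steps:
Function('M')(D, Q) = Add(7, Mul(-1, Q), Mul(455, D, Q)) (Function('M')(D, Q) = Add(7, Mul(-1, Add(Mul(Mul(-455, D), Q), Q))) = Add(7, Mul(-1, Add(Mul(-455, D, Q), Q))) = Add(7, Mul(-1, Add(Q, Mul(-455, D, Q)))) = Add(7, Add(Mul(-1, Q), Mul(455, D, Q))) = Add(7, Mul(-1, Q), Mul(455, D, Q)))
Add(-259883, Function('M')(-621, Function('H')(-13))) = Add(-259883, Add(7, Mul(-1, -13), Mul(455, -621, -13))) = Add(-259883, Add(7, 13, 3673215)) = Add(-259883, 3673235) = 3413352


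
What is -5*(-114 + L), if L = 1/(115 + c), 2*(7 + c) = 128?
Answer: 98035/172 ≈ 569.97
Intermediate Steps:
c = 57 (c = -7 + (½)*128 = -7 + 64 = 57)
L = 1/172 (L = 1/(115 + 57) = 1/172 ≈ 0.0058140)
-5*(-114 + L) = -5*(-114 + 1/172) = -5*(-19607/172) = 98035/172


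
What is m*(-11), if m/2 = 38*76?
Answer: -63536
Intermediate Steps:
m = 5776 (m = 2*(38*76) = 2*2888 = 5776)
m*(-11) = 5776*(-11) = -63536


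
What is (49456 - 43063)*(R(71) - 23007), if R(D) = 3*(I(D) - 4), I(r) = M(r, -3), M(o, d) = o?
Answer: -145798758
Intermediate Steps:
I(r) = r
R(D) = -12 + 3*D (R(D) = 3*(D - 4) = 3*(-4 + D) = -12 + 3*D)
(49456 - 43063)*(R(71) - 23007) = (49456 - 43063)*((-12 + 3*71) - 23007) = 6393*((-12 + 213) - 23007) = 6393*(201 - 23007) = 6393*(-22806) = -145798758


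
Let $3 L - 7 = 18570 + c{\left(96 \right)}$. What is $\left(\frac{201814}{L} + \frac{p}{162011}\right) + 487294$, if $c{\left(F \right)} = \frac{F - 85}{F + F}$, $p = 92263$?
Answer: $\frac{281606884927958619}{577860024745} \approx 4.8733 \cdot 10^{5}$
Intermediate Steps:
$c{\left(F \right)} = \frac{-85 + F}{2 F}$
$L = \frac{3566795}{576}$ ($L = \frac{7}{3} + \frac{18570 + \frac{-85 + 96}{2 \cdot 96}}{3} = \frac{7}{3} + \frac{18570 + \frac{1}{2} \cdot \frac{1}{96} \cdot 11}{3} = \frac{7}{3} + \frac{18570 + \frac{11}{192}}{3} = \frac{7}{3} + \frac{1}{3} \cdot \frac{3565451}{192} = \frac{7}{3} + \frac{3565451}{576} = \frac{3566795}{576} \approx 6192.4$)
$\left(\frac{201814}{L} + \frac{p}{162011}\right) + 487294 = \left(\frac{201814}{\frac{3566795}{576}} + \frac{92263}{162011}\right) + 487294 = \left(201814 \cdot \frac{576}{3566795} + 92263 \cdot \frac{1}{162011}\right) + 487294 = \left(\frac{116244864}{3566795} + \frac{92263}{162011}\right) + 487294 = \frac{19162029868589}{577860024745} + 487294 = \frac{281606884927958619}{577860024745}$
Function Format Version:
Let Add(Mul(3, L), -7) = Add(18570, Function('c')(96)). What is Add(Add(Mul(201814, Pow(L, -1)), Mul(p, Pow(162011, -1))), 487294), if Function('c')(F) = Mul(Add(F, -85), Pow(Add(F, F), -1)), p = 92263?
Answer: Rational(281606884927958619, 577860024745) ≈ 4.8733e+5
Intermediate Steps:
Function('c')(F) = Mul(Rational(1, 2), Pow(F, -1), Add(-85, F)) (Function('c')(F) = Mul(Add(-85, F), Pow(Mul(2, F), -1)) = Mul(Add(-85, F), Mul(Rational(1, 2), Pow(F, -1))) = Mul(Rational(1, 2), Pow(F, -1), Add(-85, F)))
L = Rational(3566795, 576) (L = Add(Rational(7, 3), Mul(Rational(1, 3), Add(18570, Mul(Rational(1, 2), Pow(96, -1), Add(-85, 96))))) = Add(Rational(7, 3), Mul(Rational(1, 3), Add(18570, Mul(Rational(1, 2), Rational(1, 96), 11)))) = Add(Rational(7, 3), Mul(Rational(1, 3), Add(18570, Rational(11, 192)))) = Add(Rational(7, 3), Mul(Rational(1, 3), Rational(3565451, 192))) = Add(Rational(7, 3), Rational(3565451, 576)) = Rational(3566795, 576) ≈ 6192.4)
Add(Add(Mul(201814, Pow(L, -1)), Mul(p, Pow(162011, -1))), 487294) = Add(Add(Mul(201814, Pow(Rational(3566795, 576), -1)), Mul(92263, Pow(162011, -1))), 487294) = Add(Add(Mul(201814, Rational(576, 3566795)), Mul(92263, Rational(1, 162011))), 487294) = Add(Add(Rational(116244864, 3566795), Rational(92263, 162011)), 487294) = Add(Rational(19162029868589, 577860024745), 487294) = Rational(281606884927958619, 577860024745)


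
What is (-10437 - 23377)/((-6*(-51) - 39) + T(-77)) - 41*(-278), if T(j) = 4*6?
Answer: 3283004/291 ≈ 11282.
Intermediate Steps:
T(j) = 24
(-10437 - 23377)/((-6*(-51) - 39) + T(-77)) - 41*(-278) = (-10437 - 23377)/((-6*(-51) - 39) + 24) - 41*(-278) = -33814/((306 - 39) + 24) - 1*(-11398) = -33814/(267 + 24) + 11398 = -33814/291 + 11398 = 3283004/291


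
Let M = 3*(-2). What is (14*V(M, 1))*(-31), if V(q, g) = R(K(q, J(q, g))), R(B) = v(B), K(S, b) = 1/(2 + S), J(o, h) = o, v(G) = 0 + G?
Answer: 217/2 ≈ 108.50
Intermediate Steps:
v(G) = G
M = -6
R(B) = B
V(q, g) = 1/(2 + q)
(14*V(M, 1))*(-31) = (14/(2 - 6))*(-31) = (14/(-4))*(-31) = (14*(-¼))*(-31) = -7/2*(-31) = 217/2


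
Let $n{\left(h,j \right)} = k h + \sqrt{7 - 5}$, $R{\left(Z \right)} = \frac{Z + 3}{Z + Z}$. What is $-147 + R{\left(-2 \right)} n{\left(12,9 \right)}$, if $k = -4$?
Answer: $-135 - \frac{\sqrt{2}}{4} \approx -135.35$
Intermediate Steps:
$R{\left(Z \right)} = \frac{3 + Z}{2 Z}$
$n{\left(h,j \right)} = \sqrt{2} - 4 h$ ($n{\left(h,j \right)} = - 4 h + \sqrt{7 - 5} = - 4 h + \sqrt{2} = \sqrt{2} - 4 h$)
$-147 + R{\left(-2 \right)} n{\left(12,9 \right)} = -147 + \frac{3 - 2}{2 \left(-2\right)} \left(\sqrt{2} - 48\right) = -147 + \frac{1}{2} \left(- \frac{1}{2}\right) 1 \left(\sqrt{2} - 48\right) = -147 - \frac{-48 + \sqrt{2}}{4} = -147 + \left(12 - \frac{\sqrt{2}}{4}\right) = -135 - \frac{\sqrt{2}}{4}$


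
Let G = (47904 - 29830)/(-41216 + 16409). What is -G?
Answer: 18074/24807 ≈ 0.72858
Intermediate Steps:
G = -18074/24807 (G = 18074/(-24807) = 18074*(-1/24807) = -18074/24807 ≈ -0.72858)
-G = -1*(-18074/24807) = 18074/24807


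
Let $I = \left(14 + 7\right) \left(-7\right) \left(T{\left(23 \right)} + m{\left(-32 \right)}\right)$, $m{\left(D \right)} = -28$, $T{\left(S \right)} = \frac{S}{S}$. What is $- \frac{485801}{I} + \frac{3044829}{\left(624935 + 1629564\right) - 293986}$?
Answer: $- \frac{940334249612}{7781276097} \approx -120.85$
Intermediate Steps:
$T{\left(S \right)} = 1$
$I = 3969$ ($I = \left(14 + 7\right) \left(-7\right) \left(1 - 28\right) = 21 \left(-7\right) \left(-27\right) = \left(-147\right) \left(-27\right) = 3969$)
$- \frac{485801}{I} + \frac{3044829}{\left(624935 + 1629564\right) - 293986} = - \frac{485801}{3969} + \frac{3044829}{\left(624935 + 1629564\right) - 293986} = \left(-485801\right) \frac{1}{3969} + \frac{3044829}{2254499 - 293986} = - \frac{485801}{3969} + \frac{3044829}{1960513} = - \frac{940334249612}{7781276097}$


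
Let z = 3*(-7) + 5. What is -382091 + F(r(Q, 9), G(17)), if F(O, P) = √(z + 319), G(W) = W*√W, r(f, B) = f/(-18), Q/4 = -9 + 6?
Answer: -382091 + √303 ≈ -3.8207e+5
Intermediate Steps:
Q = -12 (Q = 4*(-9 + 6) = 4*(-3) = -12)
r(f, B) = -f/18 (r(f, B) = f*(-1/18) = -f/18)
z = -16 (z = -21 + 5 = -16)
G(W) = W^(3/2)
F(O, P) = √303 (F(O, P) = √(-16 + 319) = √303)
-382091 + F(r(Q, 9), G(17)) = -382091 + √303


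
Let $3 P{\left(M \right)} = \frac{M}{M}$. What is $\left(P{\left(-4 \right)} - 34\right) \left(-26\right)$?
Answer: $\frac{2626}{3} \approx 875.33$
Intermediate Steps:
$P{\left(M \right)} = \frac{1}{3}$ ($P{\left(M \right)} = \frac{M \frac{1}{M}}{3} = \frac{1}{3} \cdot 1 = \frac{1}{3}$)
$\left(P{\left(-4 \right)} - 34\right) \left(-26\right) = \left(\frac{1}{3} - 34\right) \left(-26\right) = \left(- \frac{101}{3}\right) \left(-26\right) = \frac{2626}{3}$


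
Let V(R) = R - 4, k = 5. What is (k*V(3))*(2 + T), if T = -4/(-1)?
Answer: -30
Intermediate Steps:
V(R) = -4 + R
T = 4 (T = -4*(-1) = 4)
(k*V(3))*(2 + T) = (5*(-4 + 3))*(2 + 4) = (5*(-1))*6 = -5*6 = -30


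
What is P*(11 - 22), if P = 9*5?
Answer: -495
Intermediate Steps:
P = 45
P*(11 - 22) = 45*(11 - 22) = 45*(-11) = -495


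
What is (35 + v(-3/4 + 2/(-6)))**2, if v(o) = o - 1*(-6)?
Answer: 229441/144 ≈ 1593.3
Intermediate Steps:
v(o) = 6 + o (v(o) = o + 6 = 6 + o)
(35 + v(-3/4 + 2/(-6)))**2 = (35 + (6 + (-3/4 + 2/(-6))))**2 = (35 + (6 + (-3*1/4 + 2*(-1/6))))**2 = (35 + (6 + (-3/4 - 1/3)))**2 = (35 + (6 - 13/12))**2 = (35 + 59/12)**2 = (479/12)**2 = 229441/144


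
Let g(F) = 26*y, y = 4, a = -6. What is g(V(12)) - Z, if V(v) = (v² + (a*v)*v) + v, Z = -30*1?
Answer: 134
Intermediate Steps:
Z = -30
V(v) = v - 5*v² (V(v) = (v² + (-6*v)*v) + v = (v² - 6*v²) + v = -5*v² + v = v - 5*v²)
g(F) = 104 (g(F) = 26*4 = 104)
g(V(12)) - Z = 104 - 1*(-30) = 104 + 30 = 134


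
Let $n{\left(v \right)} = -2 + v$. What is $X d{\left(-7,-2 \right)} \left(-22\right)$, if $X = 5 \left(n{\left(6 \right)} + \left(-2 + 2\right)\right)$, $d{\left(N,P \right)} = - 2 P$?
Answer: $-1760$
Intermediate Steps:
$X = 20$ ($X = 5 \left(\left(-2 + 6\right) + \left(-2 + 2\right)\right) = 5 \left(4 + 0\right) = 5 \cdot 4 = 20$)
$X d{\left(-7,-2 \right)} \left(-22\right) = 20 \left(\left(-2\right) \left(-2\right)\right) \left(-22\right) = 20 \cdot 4 \left(-22\right) = 80 \left(-22\right) = -1760$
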